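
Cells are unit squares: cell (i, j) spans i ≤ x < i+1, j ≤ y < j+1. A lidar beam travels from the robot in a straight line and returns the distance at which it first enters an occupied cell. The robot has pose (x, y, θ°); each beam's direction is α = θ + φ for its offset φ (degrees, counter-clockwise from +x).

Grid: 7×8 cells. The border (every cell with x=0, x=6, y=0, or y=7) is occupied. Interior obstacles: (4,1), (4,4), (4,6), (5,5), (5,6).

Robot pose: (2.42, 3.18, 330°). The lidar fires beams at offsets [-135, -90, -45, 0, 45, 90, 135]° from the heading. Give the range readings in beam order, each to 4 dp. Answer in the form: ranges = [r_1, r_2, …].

beam 1: φ=-135°, α=195°
  dir = (cos 195°, sin 195°) = (-0.9659, -0.2588); from cell (2,3)
  next x-line at t=0.4348, next y-line at t=0.6955; Δt_x=1.0353, Δt_y=3.8637
    x: enter (1,3) at t=0.4348
    y: enter (1,2) at t=0.6955
    x: enter (0,2) at t=1.4701 ← occupied
  → r_1 = 1.4701
beam 2: φ=-90°, α=240°
  dir = (cos 240°, sin 240°) = (-0.5000, -0.8660); from cell (2,3)
  next x-line at t=0.8400, next y-line at t=0.2078; Δt_x=2.0000, Δt_y=1.1547
    y: enter (2,2) at t=0.2078
    x: enter (1,2) at t=0.8400
    y: enter (1,1) at t=1.3625
    y: enter (1,0) at t=2.5172 ← occupied
  → r_2 = 2.5172
beam 3: φ=-45°, α=285°
  dir = (cos 285°, sin 285°) = (0.2588, -0.9659); from cell (2,3)
  next x-line at t=2.2409, next y-line at t=0.1863; Δt_x=3.8637, Δt_y=1.0353
    y: enter (2,2) at t=0.1863
    y: enter (2,1) at t=1.2216
    x: enter (3,1) at t=2.2409
    y: enter (3,0) at t=2.2569 ← occupied
  → r_3 = 2.2569
beam 4: φ=0°, α=330°
  dir = (cos 330°, sin 330°) = (0.8660, -0.5000); from cell (2,3)
  next x-line at t=0.6697, next y-line at t=0.3600; Δt_x=1.1547, Δt_y=2.0000
    y: enter (2,2) at t=0.3600
    x: enter (3,2) at t=0.6697
    x: enter (4,2) at t=1.8244
    y: enter (4,1) at t=2.3600 ← occupied
  → r_4 = 2.3600
beam 5: φ=45°, α=15°
  dir = (cos 15°, sin 15°) = (0.9659, 0.2588); from cell (2,3)
  next x-line at t=0.6005, next y-line at t=3.1682; Δt_x=1.0353, Δt_y=3.8637
    x: enter (3,3) at t=0.6005
    x: enter (4,3) at t=1.6357
    x: enter (5,3) at t=2.6710
    y: enter (5,4) at t=3.1682
    x: enter (6,4) at t=3.7063 ← occupied
  → r_5 = 3.7063
beam 6: φ=90°, α=60°
  dir = (cos 60°, sin 60°) = (0.5000, 0.8660); from cell (2,3)
  next x-line at t=1.1600, next y-line at t=0.9469; Δt_x=2.0000, Δt_y=1.1547
    y: enter (2,4) at t=0.9469
    x: enter (3,4) at t=1.1600
    y: enter (3,5) at t=2.1016
    x: enter (4,5) at t=3.1600
    y: enter (4,6) at t=3.2563 ← occupied
  → r_6 = 3.2563
beam 7: φ=135°, α=105°
  dir = (cos 105°, sin 105°) = (-0.2588, 0.9659); from cell (2,3)
  next x-line at t=1.6228, next y-line at t=0.8489; Δt_x=3.8637, Δt_y=1.0353
    y: enter (2,4) at t=0.8489
    x: enter (1,4) at t=1.6228
    y: enter (1,5) at t=1.8842
    y: enter (1,6) at t=2.9195
    y: enter (1,7) at t=3.9548 ← occupied
  → r_7 = 3.9548

ranges = [1.4701, 2.5172, 2.2569, 2.3600, 3.7063, 3.2563, 3.9548]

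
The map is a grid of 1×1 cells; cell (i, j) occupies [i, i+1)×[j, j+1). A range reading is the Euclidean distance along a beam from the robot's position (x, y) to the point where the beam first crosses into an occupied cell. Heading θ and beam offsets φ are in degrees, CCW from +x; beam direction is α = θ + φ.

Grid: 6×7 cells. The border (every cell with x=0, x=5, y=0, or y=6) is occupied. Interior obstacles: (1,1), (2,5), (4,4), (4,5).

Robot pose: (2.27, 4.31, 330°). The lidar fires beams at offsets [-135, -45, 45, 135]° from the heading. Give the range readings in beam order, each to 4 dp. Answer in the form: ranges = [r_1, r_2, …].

ranges = [1.3148, 3.4268, 1.7910, 0.7143]

beam 1: φ=-135°, α=195°
  dir = (cos 195°, sin 195°) = (-0.9659, -0.2588); from cell (2,4)
  next x-line at t=0.2795, next y-line at t=1.1977; Δt_x=1.0353, Δt_y=3.8637
    x: enter (1,4) at t=0.2795
    y: enter (1,3) at t=1.1977
    x: enter (0,3) at t=1.3148 ← occupied
  → r_1 = 1.3148
beam 2: φ=-45°, α=285°
  dir = (cos 285°, sin 285°) = (0.2588, -0.9659); from cell (2,4)
  next x-line at t=2.8205, next y-line at t=0.3209; Δt_x=3.8637, Δt_y=1.0353
    y: enter (2,3) at t=0.3209
    y: enter (2,2) at t=1.3562
    y: enter (2,1) at t=2.3915
    x: enter (3,1) at t=2.8205
    y: enter (3,0) at t=3.4268 ← occupied
  → r_2 = 3.4268
beam 3: φ=45°, α=15°
  dir = (cos 15°, sin 15°) = (0.9659, 0.2588); from cell (2,4)
  next x-line at t=0.7558, next y-line at t=2.6660; Δt_x=1.0353, Δt_y=3.8637
    x: enter (3,4) at t=0.7558
    x: enter (4,4) at t=1.7910 ← occupied
  → r_3 = 1.7910
beam 4: φ=135°, α=105°
  dir = (cos 105°, sin 105°) = (-0.2588, 0.9659); from cell (2,4)
  next x-line at t=1.0432, next y-line at t=0.7143; Δt_x=3.8637, Δt_y=1.0353
    y: enter (2,5) at t=0.7143 ← occupied
  → r_4 = 0.7143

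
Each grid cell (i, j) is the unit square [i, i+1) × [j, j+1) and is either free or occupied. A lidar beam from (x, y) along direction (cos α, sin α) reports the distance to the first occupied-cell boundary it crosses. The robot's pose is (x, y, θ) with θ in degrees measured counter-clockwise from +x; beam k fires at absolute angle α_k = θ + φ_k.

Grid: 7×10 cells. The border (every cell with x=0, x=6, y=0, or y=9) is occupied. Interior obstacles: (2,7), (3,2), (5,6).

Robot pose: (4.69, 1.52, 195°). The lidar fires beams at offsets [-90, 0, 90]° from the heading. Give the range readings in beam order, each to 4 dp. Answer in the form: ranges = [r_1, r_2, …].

ranges = [6.5297, 2.0091, 0.5383]

beam 1: φ=-90°, α=105°
  d=(-0.2588,0.9659)  start (4,1)  tX=2.6660 tY=0.4969  stride 1/|dx|=3.8637 1/|dy|=1.0353
    cross y-line → (4,2), t=0.4969
    cross y-line → (4,3), t=1.5322
    cross y-line → (4,4), t=2.5675
    cross x-line → (3,4), t=2.6660
    cross y-line → (3,5), t=3.6028
    cross y-line → (3,6), t=4.6380
    cross y-line → (3,7), t=5.6733
    cross x-line → (2,7), t=6.5297 (wall)
  → r_1 = 6.5297
beam 2: φ=0°, α=195°
  d=(-0.9659,-0.2588)  start (4,1)  tX=0.7143 tY=2.0091  stride 1/|dx|=1.0353 1/|dy|=3.8637
    cross x-line → (3,1), t=0.7143
    cross x-line → (2,1), t=1.7496
    cross y-line → (2,0), t=2.0091 (wall)
  → r_2 = 2.0091
beam 3: φ=90°, α=285°
  d=(0.2588,-0.9659)  start (4,1)  tX=1.1977 tY=0.5383  stride 1/|dx|=3.8637 1/|dy|=1.0353
    cross y-line → (4,0), t=0.5383 (wall)
  → r_3 = 0.5383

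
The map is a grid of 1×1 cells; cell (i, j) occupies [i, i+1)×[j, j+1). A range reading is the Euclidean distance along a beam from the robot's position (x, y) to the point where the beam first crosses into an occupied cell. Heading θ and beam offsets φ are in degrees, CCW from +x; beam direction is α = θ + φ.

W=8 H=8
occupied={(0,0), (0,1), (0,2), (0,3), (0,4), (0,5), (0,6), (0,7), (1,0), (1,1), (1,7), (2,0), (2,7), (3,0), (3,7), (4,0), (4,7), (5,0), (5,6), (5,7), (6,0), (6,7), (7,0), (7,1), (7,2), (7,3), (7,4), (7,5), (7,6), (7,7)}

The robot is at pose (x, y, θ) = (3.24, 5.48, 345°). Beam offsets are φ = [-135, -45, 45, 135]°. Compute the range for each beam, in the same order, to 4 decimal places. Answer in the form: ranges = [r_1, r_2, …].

ranges = [2.5865, 5.1731, 2.0323, 1.7551]

beam 1: φ=-135°, α=210°
  d=(-0.8660,-0.5000)  start (3,5)  tX=0.2771 tY=0.9600  stride 1/|dx|=1.1547 1/|dy|=2.0000
    cross x-line → (2,5), t=0.2771
    cross y-line → (2,4), t=0.9600
    cross x-line → (1,4), t=1.4318
    cross x-line → (0,4), t=2.5865 (wall)
  → r_1 = 2.5865
beam 2: φ=-45°, α=300°
  d=(0.5000,-0.8660)  start (3,5)  tX=1.5200 tY=0.5543  stride 1/|dx|=2.0000 1/|dy|=1.1547
    cross y-line → (3,4), t=0.5543
    cross x-line → (4,4), t=1.5200
    cross y-line → (4,3), t=1.7090
    cross y-line → (4,2), t=2.8637
    cross x-line → (5,2), t=3.5200
    cross y-line → (5,1), t=4.0184
    cross y-line → (5,0), t=5.1731 (wall)
  → r_2 = 5.1731
beam 3: φ=45°, α=30°
  d=(0.8660,0.5000)  start (3,5)  tX=0.8776 tY=1.0400  stride 1/|dx|=1.1547 1/|dy|=2.0000
    cross x-line → (4,5), t=0.8776
    cross y-line → (4,6), t=1.0400
    cross x-line → (5,6), t=2.0323 (wall)
  → r_3 = 2.0323
beam 4: φ=135°, α=120°
  d=(-0.5000,0.8660)  start (3,5)  tX=0.4800 tY=0.6004  stride 1/|dx|=2.0000 1/|dy|=1.1547
    cross x-line → (2,5), t=0.4800
    cross y-line → (2,6), t=0.6004
    cross y-line → (2,7), t=1.7551 (wall)
  → r_4 = 1.7551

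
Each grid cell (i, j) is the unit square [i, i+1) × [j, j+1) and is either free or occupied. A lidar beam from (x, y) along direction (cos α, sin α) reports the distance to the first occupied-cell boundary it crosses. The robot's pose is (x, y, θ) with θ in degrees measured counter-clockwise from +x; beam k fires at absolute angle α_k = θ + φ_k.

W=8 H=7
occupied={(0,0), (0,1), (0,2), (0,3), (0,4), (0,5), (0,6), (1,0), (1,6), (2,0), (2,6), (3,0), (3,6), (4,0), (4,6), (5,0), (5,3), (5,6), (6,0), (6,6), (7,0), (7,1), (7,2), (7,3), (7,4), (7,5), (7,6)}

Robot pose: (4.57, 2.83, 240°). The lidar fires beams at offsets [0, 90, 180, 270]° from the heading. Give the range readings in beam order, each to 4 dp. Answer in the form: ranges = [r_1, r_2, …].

beam 1: φ=0°, α=240°
  cosα=-0.5000 sinα=-0.8660 | (4,2) | tMaxX 1.1400 tMaxY 0.9584 | tΔX 2.0000 tΔY 1.1547
    t=0.9584 [y] (4,1)
    t=1.1400 [x] (3,1)
    t=2.1131 [y] (3,0) — stop
  → r_1 = 2.1131
beam 2: φ=90°, α=330°
  cosα=0.8660 sinα=-0.5000 | (4,2) | tMaxX 0.4965 tMaxY 1.6600 | tΔX 1.1547 tΔY 2.0000
    t=0.4965 [x] (5,2)
    t=1.6512 [x] (6,2)
    t=1.6600 [y] (6,1)
    t=2.8059 [x] (7,1) — stop
  → r_2 = 2.8059
beam 3: φ=180°, α=60°
  cosα=0.5000 sinα=0.8660 | (4,2) | tMaxX 0.8600 tMaxY 0.1963 | tΔX 2.0000 tΔY 1.1547
    t=0.1963 [y] (4,3)
    t=0.8600 [x] (5,3) — stop
  → r_3 = 0.8600
beam 4: φ=270°, α=150°
  cosα=-0.8660 sinα=0.5000 | (4,2) | tMaxX 0.6582 tMaxY 0.3400 | tΔX 1.1547 tΔY 2.0000
    t=0.3400 [y] (4,3)
    t=0.6582 [x] (3,3)
    t=1.8129 [x] (2,3)
    t=2.3400 [y] (2,4)
    t=2.9676 [x] (1,4)
    t=4.1223 [x] (0,4) — stop
  → r_4 = 4.1223

ranges = [2.1131, 2.8059, 0.8600, 4.1223]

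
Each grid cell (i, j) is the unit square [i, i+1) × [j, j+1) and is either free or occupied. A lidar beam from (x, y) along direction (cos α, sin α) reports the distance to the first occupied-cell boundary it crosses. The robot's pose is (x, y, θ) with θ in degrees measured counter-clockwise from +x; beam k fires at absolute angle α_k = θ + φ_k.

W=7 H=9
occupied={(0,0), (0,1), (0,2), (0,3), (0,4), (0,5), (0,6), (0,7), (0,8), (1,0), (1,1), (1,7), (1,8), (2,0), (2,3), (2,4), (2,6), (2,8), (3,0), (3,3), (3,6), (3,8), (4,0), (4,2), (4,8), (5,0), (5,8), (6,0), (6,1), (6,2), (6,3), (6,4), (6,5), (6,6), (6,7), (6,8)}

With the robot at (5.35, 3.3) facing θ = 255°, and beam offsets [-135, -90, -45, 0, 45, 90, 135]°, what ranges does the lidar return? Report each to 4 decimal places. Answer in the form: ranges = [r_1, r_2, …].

beam 1: φ=-135°, α=120°
  d=(-0.5000,0.8660)  start (5,3)  tX=0.7000 tY=0.8083  stride 1/|dx|=2.0000 1/|dy|=1.1547
    cross x-line → (4,3), t=0.7000
    cross y-line → (4,4), t=0.8083
    cross y-line → (4,5), t=1.9630
    cross x-line → (3,5), t=2.7000
    cross y-line → (3,6), t=3.1177 (wall)
  → r_1 = 3.1177
beam 2: φ=-90°, α=165°
  d=(-0.9659,0.2588)  start (5,3)  tX=0.3623 tY=2.7046  stride 1/|dx|=1.0353 1/|dy|=3.8637
    cross x-line → (4,3), t=0.3623
    cross x-line → (3,3), t=1.3976 (wall)
  → r_2 = 1.3976
beam 3: φ=-45°, α=210°
  d=(-0.8660,-0.5000)  start (5,3)  tX=0.4041 tY=0.6000  stride 1/|dx|=1.1547 1/|dy|=2.0000
    cross x-line → (4,3), t=0.4041
    cross y-line → (4,2), t=0.6000 (wall)
  → r_3 = 0.6000
beam 4: φ=0°, α=255°
  d=(-0.2588,-0.9659)  start (5,3)  tX=1.3523 tY=0.3106  stride 1/|dx|=3.8637 1/|dy|=1.0353
    cross y-line → (5,2), t=0.3106
    cross y-line → (5,1), t=1.3459
    cross x-line → (4,1), t=1.3523
    cross y-line → (4,0), t=2.3811 (wall)
  → r_4 = 2.3811
beam 5: φ=45°, α=300°
  d=(0.5000,-0.8660)  start (5,3)  tX=1.3000 tY=0.3464  stride 1/|dx|=2.0000 1/|dy|=1.1547
    cross y-line → (5,2), t=0.3464
    cross x-line → (6,2), t=1.3000 (wall)
  → r_5 = 1.3000
beam 6: φ=90°, α=345°
  d=(0.9659,-0.2588)  start (5,3)  tX=0.6729 tY=1.1591  stride 1/|dx|=1.0353 1/|dy|=3.8637
    cross x-line → (6,3), t=0.6729 (wall)
  → r_6 = 0.6729
beam 7: φ=135°, α=30°
  d=(0.8660,0.5000)  start (5,3)  tX=0.7506 tY=1.4000  stride 1/|dx|=1.1547 1/|dy|=2.0000
    cross x-line → (6,3), t=0.7506 (wall)
  → r_7 = 0.7506

ranges = [3.1177, 1.3976, 0.6000, 2.3811, 1.3000, 0.6729, 0.7506]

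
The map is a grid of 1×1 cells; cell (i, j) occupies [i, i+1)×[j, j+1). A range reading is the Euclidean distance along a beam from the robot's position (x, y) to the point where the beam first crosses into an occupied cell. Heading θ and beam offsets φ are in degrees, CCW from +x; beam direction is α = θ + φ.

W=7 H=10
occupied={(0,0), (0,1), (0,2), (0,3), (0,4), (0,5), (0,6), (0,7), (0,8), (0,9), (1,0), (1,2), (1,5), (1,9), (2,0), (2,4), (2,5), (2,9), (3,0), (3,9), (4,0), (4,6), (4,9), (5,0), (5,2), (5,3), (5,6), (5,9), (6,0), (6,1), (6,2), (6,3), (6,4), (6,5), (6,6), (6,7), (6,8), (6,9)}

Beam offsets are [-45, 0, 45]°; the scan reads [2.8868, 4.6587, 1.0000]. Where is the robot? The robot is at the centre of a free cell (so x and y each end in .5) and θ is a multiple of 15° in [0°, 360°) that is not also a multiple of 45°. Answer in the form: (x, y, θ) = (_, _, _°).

(x, y, θ) = (1.5, 8.5, 345°)

The pose lattice has 32·16 = 512 candidates. Test each by forward raycasting.
  (3.5, 7.5, 150°): beam 1 = 1.5529 ≠ 2.8868 ✗
  (1.5, 4.5, 165°): beam 1 = 0.5774 ≠ 2.8868 ✗
  (3.5, 8.5, 210°): beam 1 = 1.9319 ≠ 2.8868 ✗
  …
  (1.5, 8.5, 345°): r_1=2.8868, r_2=4.6587, r_3=1.0000 — all match ✓
Only this pose fits every beam.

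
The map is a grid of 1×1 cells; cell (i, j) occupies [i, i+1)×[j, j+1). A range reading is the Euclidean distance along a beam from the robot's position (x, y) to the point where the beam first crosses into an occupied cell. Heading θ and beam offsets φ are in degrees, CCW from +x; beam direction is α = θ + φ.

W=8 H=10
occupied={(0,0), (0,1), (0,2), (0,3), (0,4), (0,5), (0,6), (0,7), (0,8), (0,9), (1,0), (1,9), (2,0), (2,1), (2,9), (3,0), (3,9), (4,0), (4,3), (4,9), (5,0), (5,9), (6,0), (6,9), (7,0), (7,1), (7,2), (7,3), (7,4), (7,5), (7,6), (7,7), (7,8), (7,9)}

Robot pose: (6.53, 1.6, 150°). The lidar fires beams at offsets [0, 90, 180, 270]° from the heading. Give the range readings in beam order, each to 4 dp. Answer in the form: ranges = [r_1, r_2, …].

ranges = [2.8000, 0.6928, 0.5427, 0.9400]

beam 1: φ=0°, α=150°
  cosα=-0.8660 sinα=0.5000 | (6,1) | tMaxX 0.6120 tMaxY 0.8000 | tΔX 1.1547 tΔY 2.0000
    t=0.6120 [x] (5,1)
    t=0.8000 [y] (5,2)
    t=1.7667 [x] (4,2)
    t=2.8000 [y] (4,3) — stop
  → r_1 = 2.8000
beam 2: φ=90°, α=240°
  cosα=-0.5000 sinα=-0.8660 | (6,1) | tMaxX 1.0600 tMaxY 0.6928 | tΔX 2.0000 tΔY 1.1547
    t=0.6928 [y] (6,0) — stop
  → r_2 = 0.6928
beam 3: φ=180°, α=330°
  cosα=0.8660 sinα=-0.5000 | (6,1) | tMaxX 0.5427 tMaxY 1.2000 | tΔX 1.1547 tΔY 2.0000
    t=0.5427 [x] (7,1) — stop
  → r_3 = 0.5427
beam 4: φ=270°, α=60°
  cosα=0.5000 sinα=0.8660 | (6,1) | tMaxX 0.9400 tMaxY 0.4619 | tΔX 2.0000 tΔY 1.1547
    t=0.4619 [y] (6,2)
    t=0.9400 [x] (7,2) — stop
  → r_4 = 0.9400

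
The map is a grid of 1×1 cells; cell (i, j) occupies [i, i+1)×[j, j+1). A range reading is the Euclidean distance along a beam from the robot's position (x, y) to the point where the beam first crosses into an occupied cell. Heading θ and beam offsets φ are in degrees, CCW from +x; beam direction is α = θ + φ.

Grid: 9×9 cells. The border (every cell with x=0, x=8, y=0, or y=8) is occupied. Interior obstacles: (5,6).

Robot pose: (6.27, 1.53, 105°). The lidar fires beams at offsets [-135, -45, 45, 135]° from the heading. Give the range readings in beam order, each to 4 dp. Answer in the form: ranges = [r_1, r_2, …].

ranges = [1.0600, 3.4600, 6.0853, 0.6120]

beam 1: φ=-135°, α=330°
  cosα=0.8660 sinα=-0.5000 | (6,1) | tMaxX 0.8429 tMaxY 1.0600 | tΔX 1.1547 tΔY 2.0000
    t=0.8429 [x] (7,1)
    t=1.0600 [y] (7,0) — stop
  → r_1 = 1.0600
beam 2: φ=-45°, α=60°
  cosα=0.5000 sinα=0.8660 | (6,1) | tMaxX 1.4600 tMaxY 0.5427 | tΔX 2.0000 tΔY 1.1547
    t=0.5427 [y] (6,2)
    t=1.4600 [x] (7,2)
    t=1.6974 [y] (7,3)
    t=2.8521 [y] (7,4)
    t=3.4600 [x] (8,4) — stop
  → r_2 = 3.4600
beam 3: φ=45°, α=150°
  cosα=-0.8660 sinα=0.5000 | (6,1) | tMaxX 0.3118 tMaxY 0.9400 | tΔX 1.1547 tΔY 2.0000
    t=0.3118 [x] (5,1)
    t=0.9400 [y] (5,2)
    t=1.4665 [x] (4,2)
    t=2.6212 [x] (3,2)
    t=2.9400 [y] (3,3)
    t=3.7759 [x] (2,3)
    t=4.9306 [x] (1,3)
    t=4.9400 [y] (1,4)
    t=6.0853 [x] (0,4) — stop
  → r_3 = 6.0853
beam 4: φ=135°, α=240°
  cosα=-0.5000 sinα=-0.8660 | (6,1) | tMaxX 0.5400 tMaxY 0.6120 | tΔX 2.0000 tΔY 1.1547
    t=0.5400 [x] (5,1)
    t=0.6120 [y] (5,0) — stop
  → r_4 = 0.6120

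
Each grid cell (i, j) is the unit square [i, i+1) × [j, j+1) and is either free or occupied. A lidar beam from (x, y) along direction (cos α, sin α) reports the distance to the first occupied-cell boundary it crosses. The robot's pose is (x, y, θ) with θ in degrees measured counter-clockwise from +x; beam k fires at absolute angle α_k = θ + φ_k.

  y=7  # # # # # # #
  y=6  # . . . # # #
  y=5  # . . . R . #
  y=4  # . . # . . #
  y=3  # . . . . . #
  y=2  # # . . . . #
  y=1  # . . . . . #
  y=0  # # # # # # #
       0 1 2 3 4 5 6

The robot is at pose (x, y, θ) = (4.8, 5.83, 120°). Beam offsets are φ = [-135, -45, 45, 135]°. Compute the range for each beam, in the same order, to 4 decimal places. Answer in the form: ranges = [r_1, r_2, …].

beam 1: φ=-135°, α=345°
  cosα=0.9659 sinα=-0.2588 | (4,5) | tMaxX 0.2071 tMaxY 3.2069 | tΔX 1.0353 tΔY 3.8637
    t=0.2071 [x] (5,5)
    t=1.2423 [x] (6,5) — stop
  → r_1 = 1.2423
beam 2: φ=-45°, α=75°
  cosα=0.2588 sinα=0.9659 | (4,5) | tMaxX 0.7727 tMaxY 0.1760 | tΔX 3.8637 tΔY 1.0353
    t=0.1760 [y] (4,6) — stop
  → r_2 = 0.1760
beam 3: φ=45°, α=165°
  cosα=-0.9659 sinα=0.2588 | (4,5) | tMaxX 0.8282 tMaxY 0.6568 | tΔX 1.0353 tΔY 3.8637
    t=0.6568 [y] (4,6) — stop
  → r_3 = 0.6568
beam 4: φ=135°, α=255°
  cosα=-0.2588 sinα=-0.9659 | (4,5) | tMaxX 3.0910 tMaxY 0.8593 | tΔX 3.8637 tΔY 1.0353
    t=0.8593 [y] (4,4)
    t=1.8946 [y] (4,3)
    t=2.9298 [y] (4,2)
    t=3.0910 [x] (3,2)
    t=3.9651 [y] (3,1)
    t=5.0004 [y] (3,0) — stop
  → r_4 = 5.0004

ranges = [1.2423, 0.1760, 0.6568, 5.0004]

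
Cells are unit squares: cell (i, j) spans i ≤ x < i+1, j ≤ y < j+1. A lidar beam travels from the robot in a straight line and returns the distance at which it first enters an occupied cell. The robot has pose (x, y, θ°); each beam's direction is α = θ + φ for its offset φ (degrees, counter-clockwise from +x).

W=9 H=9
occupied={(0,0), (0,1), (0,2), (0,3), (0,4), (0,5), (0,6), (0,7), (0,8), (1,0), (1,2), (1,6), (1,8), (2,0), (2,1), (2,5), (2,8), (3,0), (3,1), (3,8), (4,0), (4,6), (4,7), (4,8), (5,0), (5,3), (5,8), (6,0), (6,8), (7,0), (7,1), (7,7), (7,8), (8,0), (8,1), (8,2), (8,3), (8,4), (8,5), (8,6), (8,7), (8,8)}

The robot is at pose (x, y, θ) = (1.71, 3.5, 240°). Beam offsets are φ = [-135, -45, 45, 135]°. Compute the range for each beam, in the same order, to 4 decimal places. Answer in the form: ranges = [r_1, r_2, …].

ranges = [2.5882, 0.7350, 0.5176, 6.5119]

beam 1: φ=-135°, α=105°
  d=(-0.2588,0.9659)  start (1,3)  tX=2.7432 tY=0.5176  stride 1/|dx|=3.8637 1/|dy|=1.0353
    cross y-line → (1,4), t=0.5176
    cross y-line → (1,5), t=1.5529
    cross y-line → (1,6), t=2.5882 (wall)
  → r_1 = 2.5882
beam 2: φ=-45°, α=195°
  d=(-0.9659,-0.2588)  start (1,3)  tX=0.7350 tY=1.9319  stride 1/|dx|=1.0353 1/|dy|=3.8637
    cross x-line → (0,3), t=0.7350 (wall)
  → r_2 = 0.7350
beam 3: φ=45°, α=285°
  d=(0.2588,-0.9659)  start (1,3)  tX=1.1205 tY=0.5176  stride 1/|dx|=3.8637 1/|dy|=1.0353
    cross y-line → (1,2), t=0.5176 (wall)
  → r_3 = 0.5176
beam 4: φ=135°, α=15°
  d=(0.9659,0.2588)  start (1,3)  tX=0.3002 tY=1.9319  stride 1/|dx|=1.0353 1/|dy|=3.8637
    cross x-line → (2,3), t=0.3002
    cross x-line → (3,3), t=1.3355
    cross y-line → (3,4), t=1.9319
    cross x-line → (4,4), t=2.3708
    cross x-line → (5,4), t=3.4061
    cross x-line → (6,4), t=4.4413
    cross x-line → (7,4), t=5.4766
    cross y-line → (7,5), t=5.7956
    cross x-line → (8,5), t=6.5119 (wall)
  → r_4 = 6.5119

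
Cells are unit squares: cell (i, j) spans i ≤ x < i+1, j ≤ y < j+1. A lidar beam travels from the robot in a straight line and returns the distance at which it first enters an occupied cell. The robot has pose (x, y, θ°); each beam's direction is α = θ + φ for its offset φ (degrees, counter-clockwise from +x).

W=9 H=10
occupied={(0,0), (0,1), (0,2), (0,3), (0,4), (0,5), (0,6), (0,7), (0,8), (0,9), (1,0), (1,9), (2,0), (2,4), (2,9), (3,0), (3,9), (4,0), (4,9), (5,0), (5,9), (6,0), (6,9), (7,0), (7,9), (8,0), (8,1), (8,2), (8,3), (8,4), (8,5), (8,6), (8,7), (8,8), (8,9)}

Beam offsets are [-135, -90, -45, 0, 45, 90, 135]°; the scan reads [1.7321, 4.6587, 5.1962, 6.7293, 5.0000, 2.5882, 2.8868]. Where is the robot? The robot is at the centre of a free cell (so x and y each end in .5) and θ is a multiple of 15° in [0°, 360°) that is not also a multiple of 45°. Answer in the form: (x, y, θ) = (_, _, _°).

Candidates: 55 free-cell centres × 16 headings = 880 poses. Raycast each; keep the one whose scan matches to 4 dp.
  (1.5, 7.5, 105°): beam 1 = 7.5056 ≠ 1.7321 ✗
  (6.5, 5.5, 105°): beam 2 = 1.5529 ≠ 4.6587 ✗
  (4.5, 2.5, 285°): beam 1 = 4.0415 ≠ 1.7321 ✗
  …
  (5.5, 7.5, 255°): r_1=1.7321, r_2=4.6587, r_3=5.1962, r_4=6.7293, r_5=5.0000, r_6=2.5882, r_7=2.8868 — all match ✓
No second candidate reproduces the full scan.

(x, y, θ) = (5.5, 7.5, 255°)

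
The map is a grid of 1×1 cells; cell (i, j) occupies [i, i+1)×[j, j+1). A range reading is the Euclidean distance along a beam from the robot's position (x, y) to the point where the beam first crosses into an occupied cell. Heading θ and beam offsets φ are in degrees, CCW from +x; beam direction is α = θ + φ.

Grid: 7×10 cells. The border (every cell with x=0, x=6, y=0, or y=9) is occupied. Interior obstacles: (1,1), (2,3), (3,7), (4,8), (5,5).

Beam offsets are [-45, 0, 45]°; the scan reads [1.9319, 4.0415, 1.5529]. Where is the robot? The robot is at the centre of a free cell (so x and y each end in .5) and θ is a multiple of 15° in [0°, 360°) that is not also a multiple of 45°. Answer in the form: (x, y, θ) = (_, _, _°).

(x, y, θ) = (2.5, 1.5, 30°)

The pose lattice has 35·16 = 560 candidates. Test each by forward raycasting.
  (5.5, 3.5, 120°): beam 1 = 1.5529 ≠ 1.9319 ✗
  (4.5, 6.5, 150°): beam 1 = 1.5529 ≠ 1.9319 ✗
  (5.5, 7.5, 195°): beam 1 = 1.0000 ≠ 1.9319 ✗
  (4.5, 6.5, 120°): beam 1 = 1.5529 ≠ 1.9319 ✗
  …
  (2.5, 1.5, 30°): r_1=1.9319, r_2=4.0415, r_3=1.5529 — all match ✓
Unique over the lattice → pose = (2.5, 1.5, 30°).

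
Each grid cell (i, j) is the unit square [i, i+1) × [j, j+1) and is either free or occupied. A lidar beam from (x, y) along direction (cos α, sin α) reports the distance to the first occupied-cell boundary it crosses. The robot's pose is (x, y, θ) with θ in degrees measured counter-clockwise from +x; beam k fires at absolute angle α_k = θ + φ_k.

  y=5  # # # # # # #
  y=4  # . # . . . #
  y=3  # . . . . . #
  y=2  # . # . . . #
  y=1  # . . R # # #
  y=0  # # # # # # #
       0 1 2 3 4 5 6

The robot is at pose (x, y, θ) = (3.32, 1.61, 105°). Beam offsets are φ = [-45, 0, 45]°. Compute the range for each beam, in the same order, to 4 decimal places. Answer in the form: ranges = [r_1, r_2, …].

ranges = [3.9144, 1.2364, 0.7800]

beam 1: φ=-45°, α=60°
  d=(0.5000,0.8660)  start (3,1)  tX=1.3600 tY=0.4503  stride 1/|dx|=2.0000 1/|dy|=1.1547
    cross y-line → (3,2), t=0.4503
    cross x-line → (4,2), t=1.3600
    cross y-line → (4,3), t=1.6050
    cross y-line → (4,4), t=2.7597
    cross x-line → (5,4), t=3.3600
    cross y-line → (5,5), t=3.9144 (wall)
  → r_1 = 3.9144
beam 2: φ=0°, α=105°
  d=(-0.2588,0.9659)  start (3,1)  tX=1.2364 tY=0.4038  stride 1/|dx|=3.8637 1/|dy|=1.0353
    cross y-line → (3,2), t=0.4038
    cross x-line → (2,2), t=1.2364 (wall)
  → r_2 = 1.2364
beam 3: φ=45°, α=150°
  d=(-0.8660,0.5000)  start (3,1)  tX=0.3695 tY=0.7800  stride 1/|dx|=1.1547 1/|dy|=2.0000
    cross x-line → (2,1), t=0.3695
    cross y-line → (2,2), t=0.7800 (wall)
  → r_3 = 0.7800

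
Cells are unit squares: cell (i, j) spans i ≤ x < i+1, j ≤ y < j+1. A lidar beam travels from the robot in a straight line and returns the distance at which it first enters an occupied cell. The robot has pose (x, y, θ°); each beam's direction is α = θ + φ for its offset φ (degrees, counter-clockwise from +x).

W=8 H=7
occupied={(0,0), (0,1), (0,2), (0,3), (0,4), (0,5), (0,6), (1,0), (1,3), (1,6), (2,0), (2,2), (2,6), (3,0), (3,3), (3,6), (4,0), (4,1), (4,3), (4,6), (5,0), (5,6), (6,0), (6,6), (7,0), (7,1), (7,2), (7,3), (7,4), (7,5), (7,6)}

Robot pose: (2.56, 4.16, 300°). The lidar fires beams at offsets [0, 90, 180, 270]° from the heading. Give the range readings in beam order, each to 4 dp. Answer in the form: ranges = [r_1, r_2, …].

beam 1: φ=0°, α=300°
  direction (0.5000, -0.8660); cell (2,4); t to first gridline: x 0.8800, y 0.1848 (then +2.0000 / +1.1547)
    (2,3) via y @ 0.1848
    (3,3) via x @ 0.8800  # hit
  → r_1 = 0.8800
beam 2: φ=90°, α=30°
  direction (0.8660, 0.5000); cell (2,4); t to first gridline: x 0.5081, y 1.6800 (then +1.1547 / +2.0000)
    (3,4) via x @ 0.5081
    (4,4) via x @ 1.6628
    (4,5) via y @ 1.6800
    (5,5) via x @ 2.8175
    (5,6) via y @ 3.6800  # hit
  → r_2 = 3.6800
beam 3: φ=180°, α=120°
  direction (-0.5000, 0.8660); cell (2,4); t to first gridline: x 1.1200, y 0.9699 (then +2.0000 / +1.1547)
    (2,5) via y @ 0.9699
    (1,5) via x @ 1.1200
    (1,6) via y @ 2.1246  # hit
  → r_3 = 2.1246
beam 4: φ=270°, α=210°
  direction (-0.8660, -0.5000); cell (2,4); t to first gridline: x 0.6466, y 0.3200 (then +1.1547 / +2.0000)
    (2,3) via y @ 0.3200
    (1,3) via x @ 0.6466  # hit
  → r_4 = 0.6466

ranges = [0.8800, 3.6800, 2.1246, 0.6466]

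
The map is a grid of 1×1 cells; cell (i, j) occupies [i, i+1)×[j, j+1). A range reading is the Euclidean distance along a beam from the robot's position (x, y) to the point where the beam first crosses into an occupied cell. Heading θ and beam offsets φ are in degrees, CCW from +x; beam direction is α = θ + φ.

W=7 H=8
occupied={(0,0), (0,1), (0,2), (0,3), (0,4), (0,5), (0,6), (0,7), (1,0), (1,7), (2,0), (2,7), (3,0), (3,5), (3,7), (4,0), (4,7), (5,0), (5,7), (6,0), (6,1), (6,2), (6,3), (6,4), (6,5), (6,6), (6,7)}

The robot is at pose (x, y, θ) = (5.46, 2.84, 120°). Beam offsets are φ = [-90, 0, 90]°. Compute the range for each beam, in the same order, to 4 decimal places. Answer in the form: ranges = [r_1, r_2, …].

ranges = [0.6235, 2.9200, 3.6800]

beam 1: φ=-90°, α=30°
  direction (0.8660, 0.5000); cell (5,2); t to first gridline: x 0.6235, y 0.3200 (then +1.1547 / +2.0000)
    (5,3) via y @ 0.3200
    (6,3) via x @ 0.6235  # hit
  → r_1 = 0.6235
beam 2: φ=0°, α=120°
  direction (-0.5000, 0.8660); cell (5,2); t to first gridline: x 0.9200, y 0.1848 (then +2.0000 / +1.1547)
    (5,3) via y @ 0.1848
    (4,3) via x @ 0.9200
    (4,4) via y @ 1.3395
    (4,5) via y @ 2.4942
    (3,5) via x @ 2.9200  # hit
  → r_2 = 2.9200
beam 3: φ=90°, α=210°
  direction (-0.8660, -0.5000); cell (5,2); t to first gridline: x 0.5312, y 1.6800 (then +1.1547 / +2.0000)
    (4,2) via x @ 0.5312
    (4,1) via y @ 1.6800
    (3,1) via x @ 1.6859
    (2,1) via x @ 2.8406
    (2,0) via y @ 3.6800  # hit
  → r_3 = 3.6800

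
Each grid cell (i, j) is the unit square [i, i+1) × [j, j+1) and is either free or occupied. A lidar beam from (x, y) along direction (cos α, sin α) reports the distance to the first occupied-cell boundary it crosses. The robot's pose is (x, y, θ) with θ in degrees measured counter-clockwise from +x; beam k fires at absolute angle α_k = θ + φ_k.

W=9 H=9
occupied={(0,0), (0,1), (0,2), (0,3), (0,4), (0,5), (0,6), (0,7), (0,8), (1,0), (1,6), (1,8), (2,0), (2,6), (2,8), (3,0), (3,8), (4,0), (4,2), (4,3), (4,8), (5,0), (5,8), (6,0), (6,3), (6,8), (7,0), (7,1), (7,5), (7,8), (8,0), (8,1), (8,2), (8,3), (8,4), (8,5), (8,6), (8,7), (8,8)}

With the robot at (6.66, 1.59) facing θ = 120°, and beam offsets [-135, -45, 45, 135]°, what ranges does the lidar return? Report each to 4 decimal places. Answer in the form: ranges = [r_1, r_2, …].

ranges = [0.3520, 3.5303, 1.7186, 0.6108]

beam 1: φ=-135°, α=345°
  d=(0.9659,-0.2588)  start (6,1)  tX=0.3520 tY=2.2796  stride 1/|dx|=1.0353 1/|dy|=3.8637
    cross x-line → (7,1), t=0.3520 (wall)
  → r_1 = 0.3520
beam 2: φ=-45°, α=75°
  d=(0.2588,0.9659)  start (6,1)  tX=1.3137 tY=0.4245  stride 1/|dx|=3.8637 1/|dy|=1.0353
    cross y-line → (6,2), t=0.4245
    cross x-line → (7,2), t=1.3137
    cross y-line → (7,3), t=1.4597
    cross y-line → (7,4), t=2.4950
    cross y-line → (7,5), t=3.5303 (wall)
  → r_2 = 3.5303
beam 3: φ=45°, α=165°
  d=(-0.9659,0.2588)  start (6,1)  tX=0.6833 tY=1.5841  stride 1/|dx|=1.0353 1/|dy|=3.8637
    cross x-line → (5,1), t=0.6833
    cross y-line → (5,2), t=1.5841
    cross x-line → (4,2), t=1.7186 (wall)
  → r_3 = 1.7186
beam 4: φ=135°, α=255°
  d=(-0.2588,-0.9659)  start (6,1)  tX=2.5500 tY=0.6108  stride 1/|dx|=3.8637 1/|dy|=1.0353
    cross y-line → (6,0), t=0.6108 (wall)
  → r_4 = 0.6108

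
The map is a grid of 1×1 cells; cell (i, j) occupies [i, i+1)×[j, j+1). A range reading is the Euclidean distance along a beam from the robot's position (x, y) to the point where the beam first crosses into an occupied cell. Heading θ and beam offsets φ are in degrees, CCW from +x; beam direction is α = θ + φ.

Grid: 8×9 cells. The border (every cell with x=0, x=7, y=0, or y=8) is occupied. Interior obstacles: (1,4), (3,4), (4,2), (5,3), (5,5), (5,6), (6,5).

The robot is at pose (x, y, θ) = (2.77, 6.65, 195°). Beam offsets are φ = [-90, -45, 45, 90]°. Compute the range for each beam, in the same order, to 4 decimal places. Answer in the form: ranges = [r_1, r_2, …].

ranges = [1.3976, 2.0438, 1.9053, 1.7082]

beam 1: φ=-90°, α=105°
  dir = (cos 105°, sin 105°) = (-0.2588, 0.9659); from cell (2,6)
  next x-line at t=2.9751, next y-line at t=0.3623; Δt_x=3.8637, Δt_y=1.0353
    y: enter (2,7) at t=0.3623
    y: enter (2,8) at t=1.3976 ← occupied
  → r_1 = 1.3976
beam 2: φ=-45°, α=150°
  dir = (cos 150°, sin 150°) = (-0.8660, 0.5000); from cell (2,6)
  next x-line at t=0.8891, next y-line at t=0.7000; Δt_x=1.1547, Δt_y=2.0000
    y: enter (2,7) at t=0.7000
    x: enter (1,7) at t=0.8891
    x: enter (0,7) at t=2.0438 ← occupied
  → r_2 = 2.0438
beam 3: φ=45°, α=240°
  dir = (cos 240°, sin 240°) = (-0.5000, -0.8660); from cell (2,6)
  next x-line at t=1.5400, next y-line at t=0.7506; Δt_x=2.0000, Δt_y=1.1547
    y: enter (2,5) at t=0.7506
    x: enter (1,5) at t=1.5400
    y: enter (1,4) at t=1.9053 ← occupied
  → r_3 = 1.9053
beam 4: φ=90°, α=285°
  dir = (cos 285°, sin 285°) = (0.2588, -0.9659); from cell (2,6)
  next x-line at t=0.8887, next y-line at t=0.6729; Δt_x=3.8637, Δt_y=1.0353
    y: enter (2,5) at t=0.6729
    x: enter (3,5) at t=0.8887
    y: enter (3,4) at t=1.7082 ← occupied
  → r_4 = 1.7082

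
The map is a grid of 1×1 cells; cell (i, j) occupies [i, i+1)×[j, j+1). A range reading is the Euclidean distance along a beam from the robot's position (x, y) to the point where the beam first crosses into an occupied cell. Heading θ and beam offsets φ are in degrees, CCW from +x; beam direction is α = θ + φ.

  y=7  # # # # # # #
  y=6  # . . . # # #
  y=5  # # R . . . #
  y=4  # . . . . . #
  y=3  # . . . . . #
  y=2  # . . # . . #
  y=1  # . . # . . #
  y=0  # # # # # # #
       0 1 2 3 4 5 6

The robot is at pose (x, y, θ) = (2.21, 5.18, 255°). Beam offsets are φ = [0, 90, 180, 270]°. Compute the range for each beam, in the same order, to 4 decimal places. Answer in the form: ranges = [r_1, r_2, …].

ranges = [4.3275, 3.9237, 1.8842, 0.2174]

beam 1: φ=0°, α=255°
  dir = (cos 255°, sin 255°) = (-0.2588, -0.9659); from cell (2,5)
  next x-line at t=0.8114, next y-line at t=0.1863; Δt_x=3.8637, Δt_y=1.0353
    y: enter (2,4) at t=0.1863
    x: enter (1,4) at t=0.8114
    y: enter (1,3) at t=1.2216
    y: enter (1,2) at t=2.2569
    y: enter (1,1) at t=3.2922
    y: enter (1,0) at t=4.3275 ← occupied
  → r_1 = 4.3275
beam 2: φ=90°, α=345°
  dir = (cos 345°, sin 345°) = (0.9659, -0.2588); from cell (2,5)
  next x-line at t=0.8179, next y-line at t=0.6955; Δt_x=1.0353, Δt_y=3.8637
    y: enter (2,4) at t=0.6955
    x: enter (3,4) at t=0.8179
    x: enter (4,4) at t=1.8531
    x: enter (5,4) at t=2.8884
    x: enter (6,4) at t=3.9237 ← occupied
  → r_2 = 3.9237
beam 3: φ=180°, α=75°
  dir = (cos 75°, sin 75°) = (0.2588, 0.9659); from cell (2,5)
  next x-line at t=3.0523, next y-line at t=0.8489; Δt_x=3.8637, Δt_y=1.0353
    y: enter (2,6) at t=0.8489
    y: enter (2,7) at t=1.8842 ← occupied
  → r_3 = 1.8842
beam 4: φ=270°, α=165°
  dir = (cos 165°, sin 165°) = (-0.9659, 0.2588); from cell (2,5)
  next x-line at t=0.2174, next y-line at t=3.1682; Δt_x=1.0353, Δt_y=3.8637
    x: enter (1,5) at t=0.2174 ← occupied
  → r_4 = 0.2174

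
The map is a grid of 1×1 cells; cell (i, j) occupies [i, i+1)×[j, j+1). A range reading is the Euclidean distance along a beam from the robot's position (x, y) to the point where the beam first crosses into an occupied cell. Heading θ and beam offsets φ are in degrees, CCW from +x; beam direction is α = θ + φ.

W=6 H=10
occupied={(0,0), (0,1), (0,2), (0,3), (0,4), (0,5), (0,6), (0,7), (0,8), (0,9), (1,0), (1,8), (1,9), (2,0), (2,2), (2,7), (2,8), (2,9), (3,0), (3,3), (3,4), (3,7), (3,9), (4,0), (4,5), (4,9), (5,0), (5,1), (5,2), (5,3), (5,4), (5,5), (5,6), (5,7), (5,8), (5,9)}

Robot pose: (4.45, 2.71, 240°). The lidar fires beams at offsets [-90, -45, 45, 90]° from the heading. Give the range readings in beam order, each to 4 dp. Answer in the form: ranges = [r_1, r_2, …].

beam 1: φ=-90°, α=150°
  d=(-0.8660,0.5000)  start (4,2)  tX=0.5196 tY=0.5800  stride 1/|dx|=1.1547 1/|dy|=2.0000
    cross x-line → (3,2), t=0.5196
    cross y-line → (3,3), t=0.5800 (wall)
  → r_1 = 0.5800
beam 2: φ=-45°, α=195°
  d=(-0.9659,-0.2588)  start (4,2)  tX=0.4659 tY=2.7432  stride 1/|dx|=1.0353 1/|dy|=3.8637
    cross x-line → (3,2), t=0.4659
    cross x-line → (2,2), t=1.5012 (wall)
  → r_2 = 1.5012
beam 3: φ=45°, α=285°
  d=(0.2588,-0.9659)  start (4,2)  tX=2.1250 tY=0.7350  stride 1/|dx|=3.8637 1/|dy|=1.0353
    cross y-line → (4,1), t=0.7350
    cross y-line → (4,0), t=1.7703 (wall)
  → r_3 = 1.7703
beam 4: φ=90°, α=330°
  d=(0.8660,-0.5000)  start (4,2)  tX=0.6351 tY=1.4200  stride 1/|dx|=1.1547 1/|dy|=2.0000
    cross x-line → (5,2), t=0.6351 (wall)
  → r_4 = 0.6351

ranges = [0.5800, 1.5012, 1.7703, 0.6351]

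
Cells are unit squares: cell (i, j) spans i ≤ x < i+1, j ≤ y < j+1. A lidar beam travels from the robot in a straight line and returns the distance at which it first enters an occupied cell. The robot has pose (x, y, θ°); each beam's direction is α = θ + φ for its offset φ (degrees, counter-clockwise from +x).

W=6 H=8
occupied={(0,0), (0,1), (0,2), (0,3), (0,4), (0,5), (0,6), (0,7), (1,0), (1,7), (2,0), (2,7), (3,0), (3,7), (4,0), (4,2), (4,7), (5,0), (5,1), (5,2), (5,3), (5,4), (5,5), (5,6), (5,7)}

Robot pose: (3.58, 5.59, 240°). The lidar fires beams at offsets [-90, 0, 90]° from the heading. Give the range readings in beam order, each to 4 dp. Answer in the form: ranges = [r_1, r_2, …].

ranges = [2.8200, 5.1600, 1.6397]

beam 1: φ=-90°, α=150°
  cosα=-0.8660 sinα=0.5000 | (3,5) | tMaxX 0.6697 tMaxY 0.8200 | tΔX 1.1547 tΔY 2.0000
    t=0.6697 [x] (2,5)
    t=0.8200 [y] (2,6)
    t=1.8244 [x] (1,6)
    t=2.8200 [y] (1,7) — stop
  → r_1 = 2.8200
beam 2: φ=0°, α=240°
  cosα=-0.5000 sinα=-0.8660 | (3,5) | tMaxX 1.1600 tMaxY 0.6813 | tΔX 2.0000 tΔY 1.1547
    t=0.6813 [y] (3,4)
    t=1.1600 [x] (2,4)
    t=1.8360 [y] (2,3)
    t=2.9907 [y] (2,2)
    t=3.1600 [x] (1,2)
    t=4.1454 [y] (1,1)
    t=5.1600 [x] (0,1) — stop
  → r_2 = 5.1600
beam 3: φ=90°, α=330°
  cosα=0.8660 sinα=-0.5000 | (3,5) | tMaxX 0.4850 tMaxY 1.1800 | tΔX 1.1547 tΔY 2.0000
    t=0.4850 [x] (4,5)
    t=1.1800 [y] (4,4)
    t=1.6397 [x] (5,4) — stop
  → r_3 = 1.6397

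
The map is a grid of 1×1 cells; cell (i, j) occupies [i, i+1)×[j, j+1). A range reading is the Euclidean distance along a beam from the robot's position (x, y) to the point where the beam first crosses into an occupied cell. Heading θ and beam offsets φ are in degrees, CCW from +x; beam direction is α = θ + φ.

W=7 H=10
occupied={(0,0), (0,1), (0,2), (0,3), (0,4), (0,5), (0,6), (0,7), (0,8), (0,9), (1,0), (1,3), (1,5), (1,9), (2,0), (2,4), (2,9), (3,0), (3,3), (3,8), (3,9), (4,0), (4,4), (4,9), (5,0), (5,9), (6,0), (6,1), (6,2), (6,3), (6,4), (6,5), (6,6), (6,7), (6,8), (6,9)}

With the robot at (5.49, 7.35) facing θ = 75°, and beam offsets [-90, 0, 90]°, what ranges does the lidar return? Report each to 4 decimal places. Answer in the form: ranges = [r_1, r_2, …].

beam 1: φ=-90°, α=345°
  cosα=0.9659 sinα=-0.2588 | (5,7) | tMaxX 0.5280 tMaxY 1.3523 | tΔX 1.0353 tΔY 3.8637
    t=0.5280 [x] (6,7) — stop
  → r_1 = 0.5280
beam 2: φ=0°, α=75°
  cosα=0.2588 sinα=0.9659 | (5,7) | tMaxX 1.9705 tMaxY 0.6729 | tΔX 3.8637 tΔY 1.0353
    t=0.6729 [y] (5,8)
    t=1.7082 [y] (5,9) — stop
  → r_2 = 1.7082
beam 3: φ=90°, α=165°
  cosα=-0.9659 sinα=0.2588 | (5,7) | tMaxX 0.5073 tMaxY 2.5114 | tΔX 1.0353 tΔY 3.8637
    t=0.5073 [x] (4,7)
    t=1.5426 [x] (3,7)
    t=2.5114 [y] (3,8) — stop
  → r_3 = 2.5114

ranges = [0.5280, 1.7082, 2.5114]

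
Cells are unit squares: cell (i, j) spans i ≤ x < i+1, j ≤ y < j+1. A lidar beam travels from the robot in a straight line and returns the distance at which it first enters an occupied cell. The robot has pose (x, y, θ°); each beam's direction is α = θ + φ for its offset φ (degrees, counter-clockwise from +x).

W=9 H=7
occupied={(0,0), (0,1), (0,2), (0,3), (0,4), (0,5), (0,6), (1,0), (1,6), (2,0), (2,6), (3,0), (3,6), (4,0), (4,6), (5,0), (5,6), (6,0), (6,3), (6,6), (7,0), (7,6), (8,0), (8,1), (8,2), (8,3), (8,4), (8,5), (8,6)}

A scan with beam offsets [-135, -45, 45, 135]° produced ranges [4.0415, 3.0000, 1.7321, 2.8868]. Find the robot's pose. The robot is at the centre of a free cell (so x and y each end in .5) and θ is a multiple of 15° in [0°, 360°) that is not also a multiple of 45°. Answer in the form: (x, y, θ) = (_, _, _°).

(x, y, θ) = (3.5, 4.5, 75°)

Enumerate (i+0.5, j+0.5, θ) over the 34 free cells and 16 admissible headings. For each, cast all 4 beams and compare to the given ranges.
  (4.5, 2.5, 300°): beam 1 = 3.6235 ≠ 4.0415 ✗
  (1.5, 4.5, 285°): beam 1 = 0.5774 ≠ 4.0415 ✗
  (6.5, 1.5, 30°): beam 1 = 0.5176 ≠ 4.0415 ✗
  (6.5, 1.5, 75°): beam 1 = 0.5774 ≠ 4.0415 ✗
  …
  (3.5, 4.5, 75°): r_1=4.0415, r_2=3.0000, r_3=1.7321, r_4=2.8868 — all match ✓
Only this pose fits every beam.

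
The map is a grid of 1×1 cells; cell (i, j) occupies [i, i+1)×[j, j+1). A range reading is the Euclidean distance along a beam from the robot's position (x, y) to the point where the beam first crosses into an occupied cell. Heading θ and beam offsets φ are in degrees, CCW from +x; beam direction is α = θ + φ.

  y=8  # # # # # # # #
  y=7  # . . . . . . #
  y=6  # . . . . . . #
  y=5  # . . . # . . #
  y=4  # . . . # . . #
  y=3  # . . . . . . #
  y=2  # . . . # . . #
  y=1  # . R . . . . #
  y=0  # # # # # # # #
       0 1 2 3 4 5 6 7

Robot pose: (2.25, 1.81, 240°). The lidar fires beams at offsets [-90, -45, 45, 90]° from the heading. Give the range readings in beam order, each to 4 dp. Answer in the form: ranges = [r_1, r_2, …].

ranges = [1.4434, 1.2941, 0.8386, 1.6200]

beam 1: φ=-90°, α=150°
  direction (-0.8660, 0.5000); cell (2,1); t to first gridline: x 0.2887, y 0.3800 (then +1.1547 / +2.0000)
    (1,1) via x @ 0.2887
    (1,2) via y @ 0.3800
    (0,2) via x @ 1.4434  # hit
  → r_1 = 1.4434
beam 2: φ=-45°, α=195°
  direction (-0.9659, -0.2588); cell (2,1); t to first gridline: x 0.2588, y 3.1296 (then +1.0353 / +3.8637)
    (1,1) via x @ 0.2588
    (0,1) via x @ 1.2941  # hit
  → r_2 = 1.2941
beam 3: φ=45°, α=285°
  direction (0.2588, -0.9659); cell (2,1); t to first gridline: x 2.8978, y 0.8386 (then +3.8637 / +1.0353)
    (2,0) via y @ 0.8386  # hit
  → r_3 = 0.8386
beam 4: φ=90°, α=330°
  direction (0.8660, -0.5000); cell (2,1); t to first gridline: x 0.8660, y 1.6200 (then +1.1547 / +2.0000)
    (3,1) via x @ 0.8660
    (3,0) via y @ 1.6200  # hit
  → r_4 = 1.6200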